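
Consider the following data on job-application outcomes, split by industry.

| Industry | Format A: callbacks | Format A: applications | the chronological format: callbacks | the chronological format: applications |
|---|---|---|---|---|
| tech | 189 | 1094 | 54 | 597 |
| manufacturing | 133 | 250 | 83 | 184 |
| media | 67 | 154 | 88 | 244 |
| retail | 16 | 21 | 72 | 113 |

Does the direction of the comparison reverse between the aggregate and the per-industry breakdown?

Tech: Format A 189/1094 = 17.3%, the chronological format 54/597 = 9.0% → Format A
Manufacturing: Format A 133/250 = 53.2%, the chronological format 83/184 = 45.1% → Format A
Media: Format A 67/154 = 43.5%, the chronological format 88/244 = 36.1% → Format A
Retail: Format A 16/21 = 76.2%, the chronological format 72/113 = 63.7% → Format A
Overall: Format A 405/1519 = 26.7%, the chronological format 297/1138 = 26.1% → Format A
Format A wins overall and in every industry group — no reversal.

No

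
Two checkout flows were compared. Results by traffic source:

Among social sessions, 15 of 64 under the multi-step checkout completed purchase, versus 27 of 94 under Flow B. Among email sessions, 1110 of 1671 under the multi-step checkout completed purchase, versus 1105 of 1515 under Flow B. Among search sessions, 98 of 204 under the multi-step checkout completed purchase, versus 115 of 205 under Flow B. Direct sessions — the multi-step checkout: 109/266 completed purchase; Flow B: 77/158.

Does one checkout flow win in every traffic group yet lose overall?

Social: the multi-step checkout 15/64 = 23.4%, Flow B 27/94 = 28.7% → Flow B
Email: the multi-step checkout 1110/1671 = 66.4%, Flow B 1105/1515 = 72.9% → Flow B
Search: the multi-step checkout 98/204 = 48.0%, Flow B 115/205 = 56.1% → Flow B
Direct: the multi-step checkout 109/266 = 41.0%, Flow B 77/158 = 48.7% → Flow B
Overall: the multi-step checkout 1332/2205 = 60.4%, Flow B 1324/1972 = 67.1% → Flow B
Flow B wins overall and in every traffic group — no reversal.

No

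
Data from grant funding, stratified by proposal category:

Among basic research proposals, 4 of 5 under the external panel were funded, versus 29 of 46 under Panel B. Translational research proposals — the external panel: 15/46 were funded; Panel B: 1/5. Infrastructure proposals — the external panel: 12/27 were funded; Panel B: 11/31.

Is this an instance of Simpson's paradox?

Yes

Basic research: the external panel 4/5 = 80.0%, Panel B 29/46 = 63.0% → the external panel
Translational research: the external panel 15/46 = 32.6%, Panel B 1/5 = 20.0% → the external panel
Infrastructure: the external panel 12/27 = 44.4%, Panel B 11/31 = 35.5% → the external panel
Overall: the external panel 31/78 = 39.7%, Panel B 41/82 = 50.0% → Panel B
The external panel wins each proposal group but Panel B wins overall — the comparison reverses. The external panel's proposals skew toward translational research, which has a lower base rate.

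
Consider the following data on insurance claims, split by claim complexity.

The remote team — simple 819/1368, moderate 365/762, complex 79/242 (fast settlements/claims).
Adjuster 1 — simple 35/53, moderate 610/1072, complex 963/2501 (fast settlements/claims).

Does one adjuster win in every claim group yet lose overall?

Yes

Simple: the remote team 819/1368 = 59.9%, Adjuster 1 35/53 = 66.0% → Adjuster 1
Moderate: the remote team 365/762 = 47.9%, Adjuster 1 610/1072 = 56.9% → Adjuster 1
Complex: the remote team 79/242 = 32.6%, Adjuster 1 963/2501 = 38.5% → Adjuster 1
Overall: the remote team 1263/2372 = 53.2%, Adjuster 1 1608/3626 = 44.3% → the remote team
Adjuster 1 wins each claim group but the remote team wins overall — the comparison reverses. Adjuster 1's claims skew toward complex, which has a lower base rate.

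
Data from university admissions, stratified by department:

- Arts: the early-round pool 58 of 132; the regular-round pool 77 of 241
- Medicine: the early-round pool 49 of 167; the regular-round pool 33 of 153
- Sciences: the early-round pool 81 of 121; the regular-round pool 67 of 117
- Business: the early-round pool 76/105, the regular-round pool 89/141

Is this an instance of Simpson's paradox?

Arts: the early-round pool 58/132 = 43.9%, the regular-round pool 77/241 = 32.0% → the early-round pool
Medicine: the early-round pool 49/167 = 29.3%, the regular-round pool 33/153 = 21.6% → the early-round pool
Sciences: the early-round pool 81/121 = 66.9%, the regular-round pool 67/117 = 57.3% → the early-round pool
Business: the early-round pool 76/105 = 72.4%, the regular-round pool 89/141 = 63.1% → the early-round pool
Overall: the early-round pool 264/525 = 50.3%, the regular-round pool 266/652 = 40.8% → the early-round pool
The early-round pool wins overall and in every department group — no reversal.

No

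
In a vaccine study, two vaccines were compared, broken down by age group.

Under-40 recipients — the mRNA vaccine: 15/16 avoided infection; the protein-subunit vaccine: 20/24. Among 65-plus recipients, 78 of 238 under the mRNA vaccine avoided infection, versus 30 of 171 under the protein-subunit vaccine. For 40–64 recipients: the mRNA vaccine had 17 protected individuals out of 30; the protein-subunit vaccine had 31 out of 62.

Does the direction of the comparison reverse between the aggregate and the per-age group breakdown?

No

Under-40: the mRNA vaccine 15/16 = 93.8%, the protein-subunit vaccine 20/24 = 83.3% → the mRNA vaccine
65-plus: the mRNA vaccine 78/238 = 32.8%, the protein-subunit vaccine 30/171 = 17.5% → the mRNA vaccine
40–64: the mRNA vaccine 17/30 = 56.7%, the protein-subunit vaccine 31/62 = 50.0% → the mRNA vaccine
Overall: the mRNA vaccine 110/284 = 38.7%, the protein-subunit vaccine 81/257 = 31.5% → the mRNA vaccine
The mRNA vaccine wins overall and in every age group — no reversal.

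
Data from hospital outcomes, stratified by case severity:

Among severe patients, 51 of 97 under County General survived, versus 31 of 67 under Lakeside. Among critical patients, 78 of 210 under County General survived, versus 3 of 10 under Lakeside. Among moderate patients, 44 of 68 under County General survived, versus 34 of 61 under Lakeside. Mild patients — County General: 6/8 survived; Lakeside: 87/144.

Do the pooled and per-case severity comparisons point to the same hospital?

No

Severe: County General 51/97 = 52.6%, Lakeside 31/67 = 46.3% → County General
Critical: County General 78/210 = 37.1%, Lakeside 3/10 = 30.0% → County General
Moderate: County General 44/68 = 64.7%, Lakeside 34/61 = 55.7% → County General
Mild: County General 6/8 = 75.0%, Lakeside 87/144 = 60.4% → County General
Overall: County General 179/383 = 46.7%, Lakeside 155/282 = 55.0% → Lakeside
County General wins each case group but Lakeside wins overall — the comparison reverses. County General's patients skew toward critical, which has a lower base rate.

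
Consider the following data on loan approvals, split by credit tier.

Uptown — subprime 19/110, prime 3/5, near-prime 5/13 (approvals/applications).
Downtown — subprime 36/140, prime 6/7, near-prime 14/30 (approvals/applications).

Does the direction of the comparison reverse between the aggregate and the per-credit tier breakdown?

No

Subprime: Uptown 19/110 = 17.3%, Downtown 36/140 = 25.7% → Downtown
Prime: Uptown 3/5 = 60.0%, Downtown 6/7 = 85.7% → Downtown
Near-prime: Uptown 5/13 = 38.5%, Downtown 14/30 = 46.7% → Downtown
Overall: Uptown 27/128 = 21.1%, Downtown 56/177 = 31.6% → Downtown
Downtown wins overall and in every credit group — no reversal.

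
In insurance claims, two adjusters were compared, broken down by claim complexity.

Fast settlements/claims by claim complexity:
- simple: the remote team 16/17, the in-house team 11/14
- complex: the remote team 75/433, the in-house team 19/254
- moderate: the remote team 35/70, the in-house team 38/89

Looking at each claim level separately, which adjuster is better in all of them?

Simple: the remote team 16/17 = 94.1%, the in-house team 11/14 = 78.6% → the remote team
Complex: the remote team 75/433 = 17.3%, the in-house team 19/254 = 7.5% → the remote team
Moderate: the remote team 35/70 = 50.0%, the in-house team 38/89 = 42.7% → the remote team
The remote team has the higher rate in all 3 groups.

the remote team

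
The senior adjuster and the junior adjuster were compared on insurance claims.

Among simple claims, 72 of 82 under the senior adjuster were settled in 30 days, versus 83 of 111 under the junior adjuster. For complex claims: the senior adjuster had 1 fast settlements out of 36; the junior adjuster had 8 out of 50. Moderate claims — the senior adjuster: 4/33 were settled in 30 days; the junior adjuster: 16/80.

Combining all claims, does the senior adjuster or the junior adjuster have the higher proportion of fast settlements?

Simple: the senior adjuster 72/82 = 87.8%, the junior adjuster 83/111 = 74.8% → the senior adjuster
Complex: the senior adjuster 1/36 = 2.8%, the junior adjuster 8/50 = 16.0% → the junior adjuster
Moderate: the senior adjuster 4/33 = 12.1%, the junior adjuster 16/80 = 20.0% → the junior adjuster
Overall: the senior adjuster 77/151 = 51.0%, the junior adjuster 107/241 = 44.4% → the senior adjuster
(Neither sweeps every claim group, but the senior adjuster has the higher pooled rate.)

the senior adjuster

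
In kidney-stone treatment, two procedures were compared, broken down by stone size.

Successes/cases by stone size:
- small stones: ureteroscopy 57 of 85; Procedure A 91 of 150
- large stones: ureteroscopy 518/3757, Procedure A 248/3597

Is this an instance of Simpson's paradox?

Small stones: ureteroscopy 57/85 = 67.1%, Procedure A 91/150 = 60.7% → ureteroscopy
Large stones: ureteroscopy 518/3757 = 13.8%, Procedure A 248/3597 = 6.9% → ureteroscopy
Overall: ureteroscopy 575/3842 = 15.0%, Procedure A 339/3747 = 9.0% → ureteroscopy
Ureteroscopy wins overall and in every stone group — no reversal.

No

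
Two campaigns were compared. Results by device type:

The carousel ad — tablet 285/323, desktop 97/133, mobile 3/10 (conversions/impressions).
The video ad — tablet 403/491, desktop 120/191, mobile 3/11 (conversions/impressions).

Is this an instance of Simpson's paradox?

No

Tablet: the carousel ad 285/323 = 88.2%, the video ad 403/491 = 82.1% → the carousel ad
Desktop: the carousel ad 97/133 = 72.9%, the video ad 120/191 = 62.8% → the carousel ad
Mobile: the carousel ad 3/10 = 30.0%, the video ad 3/11 = 27.3% → the carousel ad
Overall: the carousel ad 385/466 = 82.6%, the video ad 526/693 = 75.9% → the carousel ad
The carousel ad wins overall and in every device group — no reversal.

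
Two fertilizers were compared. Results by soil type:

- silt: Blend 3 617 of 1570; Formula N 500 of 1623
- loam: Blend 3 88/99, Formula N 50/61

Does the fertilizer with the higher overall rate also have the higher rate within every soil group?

Silt: Blend 3 617/1570 = 39.3%, Formula N 500/1623 = 30.8% → Blend 3
Loam: Blend 3 88/99 = 88.9%, Formula N 50/61 = 82.0% → Blend 3
Overall: Blend 3 705/1669 = 42.2%, Formula N 550/1684 = 32.7% → Blend 3
Blend 3 wins overall and in every soil group — no reversal.

Yes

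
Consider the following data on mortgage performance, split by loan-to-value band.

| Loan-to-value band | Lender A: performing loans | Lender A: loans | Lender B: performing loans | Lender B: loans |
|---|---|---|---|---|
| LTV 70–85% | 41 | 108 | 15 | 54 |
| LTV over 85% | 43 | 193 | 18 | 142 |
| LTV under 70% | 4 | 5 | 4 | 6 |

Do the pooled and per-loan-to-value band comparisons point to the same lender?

Yes

LTV 70–85%: Lender A 41/108 = 38.0%, Lender B 15/54 = 27.8% → Lender A
LTV over 85%: Lender A 43/193 = 22.3%, Lender B 18/142 = 12.7% → Lender A
LTV under 70%: Lender A 4/5 = 80.0%, Lender B 4/6 = 66.7% → Lender A
Overall: Lender A 88/306 = 28.8%, Lender B 37/202 = 18.3% → Lender A
Lender A wins overall and in every loan-to-value group — no reversal.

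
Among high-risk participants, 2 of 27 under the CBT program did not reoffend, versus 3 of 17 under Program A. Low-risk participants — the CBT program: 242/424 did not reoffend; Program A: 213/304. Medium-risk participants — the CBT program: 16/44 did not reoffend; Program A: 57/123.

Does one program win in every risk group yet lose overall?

High-risk: the CBT program 2/27 = 7.4%, Program A 3/17 = 17.6% → Program A
Low-risk: the CBT program 242/424 = 57.1%, Program A 213/304 = 70.1% → Program A
Medium-risk: the CBT program 16/44 = 36.4%, Program A 57/123 = 46.3% → Program A
Overall: the CBT program 260/495 = 52.5%, Program A 273/444 = 61.5% → Program A
Program A wins overall and in every risk group — no reversal.

No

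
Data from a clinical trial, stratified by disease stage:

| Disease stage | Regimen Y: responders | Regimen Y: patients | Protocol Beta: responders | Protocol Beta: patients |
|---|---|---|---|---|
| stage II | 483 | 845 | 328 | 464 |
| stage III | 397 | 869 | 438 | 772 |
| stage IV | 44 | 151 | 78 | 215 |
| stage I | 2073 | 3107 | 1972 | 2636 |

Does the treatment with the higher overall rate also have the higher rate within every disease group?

Yes

Stage II: Regimen Y 483/845 = 57.2%, Protocol Beta 328/464 = 70.7% → Protocol Beta
Stage III: Regimen Y 397/869 = 45.7%, Protocol Beta 438/772 = 56.7% → Protocol Beta
Stage IV: Regimen Y 44/151 = 29.1%, Protocol Beta 78/215 = 36.3% → Protocol Beta
Stage I: Regimen Y 2073/3107 = 66.7%, Protocol Beta 1972/2636 = 74.8% → Protocol Beta
Overall: Regimen Y 2997/4972 = 60.3%, Protocol Beta 2816/4087 = 68.9% → Protocol Beta
Protocol Beta wins overall and in every disease group — no reversal.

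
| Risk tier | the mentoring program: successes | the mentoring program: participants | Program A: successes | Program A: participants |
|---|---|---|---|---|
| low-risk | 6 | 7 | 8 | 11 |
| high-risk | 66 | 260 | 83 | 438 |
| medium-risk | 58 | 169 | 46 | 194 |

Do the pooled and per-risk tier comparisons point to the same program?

Yes

Low-risk: the mentoring program 6/7 = 85.7%, Program A 8/11 = 72.7% → the mentoring program
High-risk: the mentoring program 66/260 = 25.4%, Program A 83/438 = 18.9% → the mentoring program
Medium-risk: the mentoring program 58/169 = 34.3%, Program A 46/194 = 23.7% → the mentoring program
Overall: the mentoring program 130/436 = 29.8%, Program A 137/643 = 21.3% → the mentoring program
The mentoring program wins overall and in every risk group — no reversal.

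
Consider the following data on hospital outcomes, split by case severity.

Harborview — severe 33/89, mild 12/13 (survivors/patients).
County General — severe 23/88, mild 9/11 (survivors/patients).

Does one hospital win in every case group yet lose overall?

Severe: Harborview 33/89 = 37.1%, County General 23/88 = 26.1% → Harborview
Mild: Harborview 12/13 = 92.3%, County General 9/11 = 81.8% → Harborview
Overall: Harborview 45/102 = 44.1%, County General 32/99 = 32.3% → Harborview
Harborview wins overall and in every case group — no reversal.

No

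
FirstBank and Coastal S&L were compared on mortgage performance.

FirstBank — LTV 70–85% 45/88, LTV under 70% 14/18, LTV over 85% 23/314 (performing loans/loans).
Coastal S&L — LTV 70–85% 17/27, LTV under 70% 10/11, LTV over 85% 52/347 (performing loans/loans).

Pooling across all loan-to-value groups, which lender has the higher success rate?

Coastal S&L

LTV 70–85%: FirstBank 45/88 = 51.1%, Coastal S&L 17/27 = 63.0% → Coastal S&L
LTV under 70%: FirstBank 14/18 = 77.8%, Coastal S&L 10/11 = 90.9% → Coastal S&L
LTV over 85%: FirstBank 23/314 = 7.3%, Coastal S&L 52/347 = 15.0% → Coastal S&L
Overall: FirstBank 82/420 = 19.5%, Coastal S&L 79/385 = 20.5% → Coastal S&L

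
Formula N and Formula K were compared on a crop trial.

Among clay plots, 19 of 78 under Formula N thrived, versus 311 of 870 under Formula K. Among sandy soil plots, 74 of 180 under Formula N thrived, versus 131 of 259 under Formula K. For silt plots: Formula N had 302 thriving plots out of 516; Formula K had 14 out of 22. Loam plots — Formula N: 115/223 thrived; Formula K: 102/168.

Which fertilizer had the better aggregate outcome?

Formula N

Clay: Formula N 19/78 = 24.4%, Formula K 311/870 = 35.7% → Formula K
Sandy soil: Formula N 74/180 = 41.1%, Formula K 131/259 = 50.6% → Formula K
Silt: Formula N 302/516 = 58.5%, Formula K 14/22 = 63.6% → Formula K
Loam: Formula N 115/223 = 51.6%, Formula K 102/168 = 60.7% → Formula K
Overall: Formula N 510/997 = 51.2%, Formula K 558/1319 = 42.3% → Formula N
(Formula K wins every soil group but Formula N wins overall — Formula K's plots skew toward the low-rate clay group.)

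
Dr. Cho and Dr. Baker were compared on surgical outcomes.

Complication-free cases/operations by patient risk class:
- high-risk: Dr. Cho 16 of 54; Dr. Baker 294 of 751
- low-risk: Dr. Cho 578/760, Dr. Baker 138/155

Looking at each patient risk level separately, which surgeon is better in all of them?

High-risk: Dr. Cho 16/54 = 29.6%, Dr. Baker 294/751 = 39.1% → Dr. Baker
Low-risk: Dr. Cho 578/760 = 76.1%, Dr. Baker 138/155 = 89.0% → Dr. Baker
Dr. Baker has the higher rate in both groups.

Dr. Baker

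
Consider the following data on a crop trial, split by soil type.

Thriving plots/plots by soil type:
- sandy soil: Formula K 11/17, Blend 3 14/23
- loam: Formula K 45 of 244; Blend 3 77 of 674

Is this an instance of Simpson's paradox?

Sandy soil: Formula K 11/17 = 64.7%, Blend 3 14/23 = 60.9% → Formula K
Loam: Formula K 45/244 = 18.4%, Blend 3 77/674 = 11.4% → Formula K
Overall: Formula K 56/261 = 21.5%, Blend 3 91/697 = 13.1% → Formula K
Formula K wins overall and in every soil group — no reversal.

No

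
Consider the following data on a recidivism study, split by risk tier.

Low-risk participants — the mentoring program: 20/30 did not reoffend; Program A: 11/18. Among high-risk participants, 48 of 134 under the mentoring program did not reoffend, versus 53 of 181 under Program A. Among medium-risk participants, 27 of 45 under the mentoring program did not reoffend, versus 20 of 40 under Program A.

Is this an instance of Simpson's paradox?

Low-risk: the mentoring program 20/30 = 66.7%, Program A 11/18 = 61.1% → the mentoring program
High-risk: the mentoring program 48/134 = 35.8%, Program A 53/181 = 29.3% → the mentoring program
Medium-risk: the mentoring program 27/45 = 60.0%, Program A 20/40 = 50.0% → the mentoring program
Overall: the mentoring program 95/209 = 45.5%, Program A 84/239 = 35.1% → the mentoring program
The mentoring program wins overall and in every risk group — no reversal.

No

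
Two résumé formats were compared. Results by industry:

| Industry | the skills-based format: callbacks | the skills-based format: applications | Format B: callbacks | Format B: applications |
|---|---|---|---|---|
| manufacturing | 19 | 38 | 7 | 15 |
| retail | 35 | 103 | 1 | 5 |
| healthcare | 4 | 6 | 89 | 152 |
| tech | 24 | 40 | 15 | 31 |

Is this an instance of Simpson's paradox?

Manufacturing: the skills-based format 19/38 = 50.0%, Format B 7/15 = 46.7% → the skills-based format
Retail: the skills-based format 35/103 = 34.0%, Format B 1/5 = 20.0% → the skills-based format
Healthcare: the skills-based format 4/6 = 66.7%, Format B 89/152 = 58.6% → the skills-based format
Tech: the skills-based format 24/40 = 60.0%, Format B 15/31 = 48.4% → the skills-based format
Overall: the skills-based format 82/187 = 43.9%, Format B 112/203 = 55.2% → Format B
The skills-based format wins each industry group but Format B wins overall — the comparison reverses. The skills-based format's applications skew toward retail, which has a lower base rate.

Yes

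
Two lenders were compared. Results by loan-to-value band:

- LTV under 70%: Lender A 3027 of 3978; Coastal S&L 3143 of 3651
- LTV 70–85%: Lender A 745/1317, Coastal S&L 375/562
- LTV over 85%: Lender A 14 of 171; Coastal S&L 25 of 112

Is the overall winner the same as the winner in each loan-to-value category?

Yes

LTV under 70%: Lender A 3027/3978 = 76.1%, Coastal S&L 3143/3651 = 86.1% → Coastal S&L
LTV 70–85%: Lender A 745/1317 = 56.6%, Coastal S&L 375/562 = 66.7% → Coastal S&L
LTV over 85%: Lender A 14/171 = 8.2%, Coastal S&L 25/112 = 22.3% → Coastal S&L
Overall: Lender A 3786/5466 = 69.3%, Coastal S&L 3543/4325 = 81.9% → Coastal S&L
Coastal S&L wins overall and in every loan-to-value group — no reversal.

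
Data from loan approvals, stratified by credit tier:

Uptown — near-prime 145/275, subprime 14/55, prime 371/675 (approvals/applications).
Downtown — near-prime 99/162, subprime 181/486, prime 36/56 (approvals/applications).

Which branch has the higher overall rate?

Near-prime: Uptown 145/275 = 52.7%, Downtown 99/162 = 61.1% → Downtown
Subprime: Uptown 14/55 = 25.5%, Downtown 181/486 = 37.2% → Downtown
Prime: Uptown 371/675 = 55.0%, Downtown 36/56 = 64.3% → Downtown
Overall: Uptown 530/1005 = 52.7%, Downtown 316/704 = 44.9% → Uptown
(Downtown wins every credit group but Uptown wins overall — Downtown's applications skew toward the low-rate subprime group.)

Uptown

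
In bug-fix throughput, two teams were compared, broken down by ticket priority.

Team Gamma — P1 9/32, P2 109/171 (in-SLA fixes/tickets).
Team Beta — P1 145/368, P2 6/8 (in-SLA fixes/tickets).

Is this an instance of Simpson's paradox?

Yes

P1: Team Gamma 9/32 = 28.1%, Team Beta 145/368 = 39.4% → Team Beta
P2: Team Gamma 109/171 = 63.7%, Team Beta 6/8 = 75.0% → Team Beta
Overall: Team Gamma 118/203 = 58.1%, Team Beta 151/376 = 40.2% → Team Gamma
Team Beta wins each ticket group but Team Gamma wins overall — the comparison reverses. Team Beta's tickets skew toward P1, which has a lower base rate.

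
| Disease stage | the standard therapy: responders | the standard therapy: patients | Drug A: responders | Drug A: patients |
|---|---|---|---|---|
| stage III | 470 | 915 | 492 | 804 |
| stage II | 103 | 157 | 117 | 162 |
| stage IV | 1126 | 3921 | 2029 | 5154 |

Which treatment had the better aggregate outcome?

Drug A

Stage III: the standard therapy 470/915 = 51.4%, Drug A 492/804 = 61.2% → Drug A
Stage II: the standard therapy 103/157 = 65.6%, Drug A 117/162 = 72.2% → Drug A
Stage IV: the standard therapy 1126/3921 = 28.7%, Drug A 2029/5154 = 39.4% → Drug A
Overall: the standard therapy 1699/4993 = 34.0%, Drug A 2638/6120 = 43.1% → Drug A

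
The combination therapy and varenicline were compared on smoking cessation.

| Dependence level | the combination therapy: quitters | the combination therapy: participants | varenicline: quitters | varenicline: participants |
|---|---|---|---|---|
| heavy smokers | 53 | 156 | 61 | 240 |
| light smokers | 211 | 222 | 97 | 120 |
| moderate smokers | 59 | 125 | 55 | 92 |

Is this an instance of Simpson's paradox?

No

Heavy smokers: the combination therapy 53/156 = 34.0%, varenicline 61/240 = 25.4% → the combination therapy
Light smokers: the combination therapy 211/222 = 95.0%, varenicline 97/120 = 80.8% → the combination therapy
Moderate smokers: the combination therapy 59/125 = 47.2%, varenicline 55/92 = 59.8% → varenicline
Overall: the combination therapy 323/503 = 64.2%, varenicline 213/452 = 47.1% → the combination therapy
Neither sweeps: the combination therapy wins 2 of 3 groups, varenicline wins 1. The combination therapy wins overall but not every group — no Simpson reversal.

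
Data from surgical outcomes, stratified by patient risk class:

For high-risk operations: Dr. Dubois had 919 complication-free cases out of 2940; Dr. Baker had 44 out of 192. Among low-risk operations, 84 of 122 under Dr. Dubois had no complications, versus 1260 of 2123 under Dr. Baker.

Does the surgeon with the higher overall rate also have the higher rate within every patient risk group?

No

High-risk: Dr. Dubois 919/2940 = 31.3%, Dr. Baker 44/192 = 22.9% → Dr. Dubois
Low-risk: Dr. Dubois 84/122 = 68.9%, Dr. Baker 1260/2123 = 59.3% → Dr. Dubois
Overall: Dr. Dubois 1003/3062 = 32.8%, Dr. Baker 1304/2315 = 56.3% → Dr. Baker
Dr. Dubois wins each patient risk group but Dr. Baker wins overall — the comparison reverses. Dr. Dubois's operations skew toward high-risk, which has a lower base rate.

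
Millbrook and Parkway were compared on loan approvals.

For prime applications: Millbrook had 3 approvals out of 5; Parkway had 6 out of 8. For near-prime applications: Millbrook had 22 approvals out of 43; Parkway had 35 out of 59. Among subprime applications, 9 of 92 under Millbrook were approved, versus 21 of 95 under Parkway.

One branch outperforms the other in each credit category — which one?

Parkway

Prime: Millbrook 3/5 = 60.0%, Parkway 6/8 = 75.0% → Parkway
Near-prime: Millbrook 22/43 = 51.2%, Parkway 35/59 = 59.3% → Parkway
Subprime: Millbrook 9/92 = 9.8%, Parkway 21/95 = 22.1% → Parkway
Parkway has the higher rate in all 3 groups.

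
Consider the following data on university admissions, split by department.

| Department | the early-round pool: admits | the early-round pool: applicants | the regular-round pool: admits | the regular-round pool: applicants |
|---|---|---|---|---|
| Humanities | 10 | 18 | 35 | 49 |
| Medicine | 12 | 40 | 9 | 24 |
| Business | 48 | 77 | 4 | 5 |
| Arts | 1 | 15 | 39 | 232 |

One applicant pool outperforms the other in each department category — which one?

Humanities: the early-round pool 10/18 = 55.6%, the regular-round pool 35/49 = 71.4% → the regular-round pool
Medicine: the early-round pool 12/40 = 30.0%, the regular-round pool 9/24 = 37.5% → the regular-round pool
Business: the early-round pool 48/77 = 62.3%, the regular-round pool 4/5 = 80.0% → the regular-round pool
Arts: the early-round pool 1/15 = 6.7%, the regular-round pool 39/232 = 16.8% → the regular-round pool
The regular-round pool has the higher rate in all 4 groups.

the regular-round pool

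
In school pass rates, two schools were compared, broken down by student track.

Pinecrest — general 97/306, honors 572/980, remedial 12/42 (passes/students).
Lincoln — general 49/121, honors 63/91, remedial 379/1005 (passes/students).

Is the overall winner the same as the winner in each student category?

No

General: Pinecrest 97/306 = 31.7%, Lincoln 49/121 = 40.5% → Lincoln
Honors: Pinecrest 572/980 = 58.4%, Lincoln 63/91 = 69.2% → Lincoln
Remedial: Pinecrest 12/42 = 28.6%, Lincoln 379/1005 = 37.7% → Lincoln
Overall: Pinecrest 681/1328 = 51.3%, Lincoln 491/1217 = 40.3% → Pinecrest
Lincoln wins each student group but Pinecrest wins overall — the comparison reverses. Lincoln's students skew toward remedial, which has a lower base rate.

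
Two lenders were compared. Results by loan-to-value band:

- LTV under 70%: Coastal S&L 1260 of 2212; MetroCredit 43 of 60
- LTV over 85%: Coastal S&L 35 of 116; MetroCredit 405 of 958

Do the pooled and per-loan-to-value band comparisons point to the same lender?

LTV under 70%: Coastal S&L 1260/2212 = 57.0%, MetroCredit 43/60 = 71.7% → MetroCredit
LTV over 85%: Coastal S&L 35/116 = 30.2%, MetroCredit 405/958 = 42.3% → MetroCredit
Overall: Coastal S&L 1295/2328 = 55.6%, MetroCredit 448/1018 = 44.0% → Coastal S&L
MetroCredit wins each loan-to-value group but Coastal S&L wins overall — the comparison reverses. MetroCredit's loans skew toward LTV over 85%, which has a lower base rate.

No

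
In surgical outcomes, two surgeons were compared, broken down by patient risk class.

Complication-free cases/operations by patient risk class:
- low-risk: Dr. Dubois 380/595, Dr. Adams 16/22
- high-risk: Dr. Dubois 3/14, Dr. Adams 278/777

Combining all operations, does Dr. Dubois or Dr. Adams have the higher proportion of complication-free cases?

Low-risk: Dr. Dubois 380/595 = 63.9%, Dr. Adams 16/22 = 72.7% → Dr. Adams
High-risk: Dr. Dubois 3/14 = 21.4%, Dr. Adams 278/777 = 35.8% → Dr. Adams
Overall: Dr. Dubois 383/609 = 62.9%, Dr. Adams 294/799 = 36.8% → Dr. Dubois
(Dr. Adams wins every patient risk group but Dr. Dubois wins overall — Dr. Adams's operations skew toward the low-rate high-risk group.)

Dr. Dubois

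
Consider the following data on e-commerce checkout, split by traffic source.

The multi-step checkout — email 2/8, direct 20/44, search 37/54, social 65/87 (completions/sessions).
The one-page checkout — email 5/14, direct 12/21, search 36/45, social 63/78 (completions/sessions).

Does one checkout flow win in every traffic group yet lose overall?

Email: the multi-step checkout 2/8 = 25.0%, the one-page checkout 5/14 = 35.7% → the one-page checkout
Direct: the multi-step checkout 20/44 = 45.5%, the one-page checkout 12/21 = 57.1% → the one-page checkout
Search: the multi-step checkout 37/54 = 68.5%, the one-page checkout 36/45 = 80.0% → the one-page checkout
Social: the multi-step checkout 65/87 = 74.7%, the one-page checkout 63/78 = 80.8% → the one-page checkout
Overall: the multi-step checkout 124/193 = 64.2%, the one-page checkout 116/158 = 73.4% → the one-page checkout
The one-page checkout wins overall and in every traffic group — no reversal.

No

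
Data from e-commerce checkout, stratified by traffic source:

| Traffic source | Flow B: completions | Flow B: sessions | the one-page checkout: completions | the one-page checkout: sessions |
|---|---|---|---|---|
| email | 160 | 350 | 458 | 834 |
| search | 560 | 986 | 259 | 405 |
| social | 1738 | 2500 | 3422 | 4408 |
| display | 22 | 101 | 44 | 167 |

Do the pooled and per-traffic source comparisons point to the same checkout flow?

Email: Flow B 160/350 = 45.7%, the one-page checkout 458/834 = 54.9% → the one-page checkout
Search: Flow B 560/986 = 56.8%, the one-page checkout 259/405 = 64.0% → the one-page checkout
Social: Flow B 1738/2500 = 69.5%, the one-page checkout 3422/4408 = 77.6% → the one-page checkout
Display: Flow B 22/101 = 21.8%, the one-page checkout 44/167 = 26.3% → the one-page checkout
Overall: Flow B 2480/3937 = 63.0%, the one-page checkout 4183/5814 = 71.9% → the one-page checkout
The one-page checkout wins overall and in every traffic group — no reversal.

Yes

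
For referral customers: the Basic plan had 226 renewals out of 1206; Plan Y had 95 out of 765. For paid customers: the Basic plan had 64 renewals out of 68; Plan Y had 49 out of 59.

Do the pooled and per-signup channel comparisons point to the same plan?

Referral: the Basic plan 226/1206 = 18.7%, Plan Y 95/765 = 12.4% → the Basic plan
Paid: the Basic plan 64/68 = 94.1%, Plan Y 49/59 = 83.1% → the Basic plan
Overall: the Basic plan 290/1274 = 22.8%, Plan Y 144/824 = 17.5% → the Basic plan
The Basic plan wins overall and in every signup group — no reversal.

Yes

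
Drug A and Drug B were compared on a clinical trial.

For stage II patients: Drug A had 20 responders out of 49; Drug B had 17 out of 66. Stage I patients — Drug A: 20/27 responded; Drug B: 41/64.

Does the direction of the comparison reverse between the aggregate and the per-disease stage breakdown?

Stage II: Drug A 20/49 = 40.8%, Drug B 17/66 = 25.8% → Drug A
Stage I: Drug A 20/27 = 74.1%, Drug B 41/64 = 64.1% → Drug A
Overall: Drug A 40/76 = 52.6%, Drug B 58/130 = 44.6% → Drug A
Drug A wins overall and in every disease group — no reversal.

No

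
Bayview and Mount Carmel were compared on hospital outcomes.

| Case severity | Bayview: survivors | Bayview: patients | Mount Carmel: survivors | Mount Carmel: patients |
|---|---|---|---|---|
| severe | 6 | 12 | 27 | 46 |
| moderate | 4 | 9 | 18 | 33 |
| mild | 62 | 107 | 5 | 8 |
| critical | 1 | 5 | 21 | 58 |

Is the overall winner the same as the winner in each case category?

No

Severe: Bayview 6/12 = 50.0%, Mount Carmel 27/46 = 58.7% → Mount Carmel
Moderate: Bayview 4/9 = 44.4%, Mount Carmel 18/33 = 54.5% → Mount Carmel
Mild: Bayview 62/107 = 57.9%, Mount Carmel 5/8 = 62.5% → Mount Carmel
Critical: Bayview 1/5 = 20.0%, Mount Carmel 21/58 = 36.2% → Mount Carmel
Overall: Bayview 73/133 = 54.9%, Mount Carmel 71/145 = 49.0% → Bayview
Mount Carmel wins each case group but Bayview wins overall — the comparison reverses. Mount Carmel's patients skew toward critical, which has a lower base rate.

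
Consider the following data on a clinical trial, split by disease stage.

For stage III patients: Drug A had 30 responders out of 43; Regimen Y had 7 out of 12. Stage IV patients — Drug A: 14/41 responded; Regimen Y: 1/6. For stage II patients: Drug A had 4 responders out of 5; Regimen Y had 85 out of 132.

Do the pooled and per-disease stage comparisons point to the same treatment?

No

Stage III: Drug A 30/43 = 69.8%, Regimen Y 7/12 = 58.3% → Drug A
Stage IV: Drug A 14/41 = 34.1%, Regimen Y 1/6 = 16.7% → Drug A
Stage II: Drug A 4/5 = 80.0%, Regimen Y 85/132 = 64.4% → Drug A
Overall: Drug A 48/89 = 53.9%, Regimen Y 93/150 = 62.0% → Regimen Y
Drug A wins each disease group but Regimen Y wins overall — the comparison reverses. Drug A's patients skew toward stage IV, which has a lower base rate.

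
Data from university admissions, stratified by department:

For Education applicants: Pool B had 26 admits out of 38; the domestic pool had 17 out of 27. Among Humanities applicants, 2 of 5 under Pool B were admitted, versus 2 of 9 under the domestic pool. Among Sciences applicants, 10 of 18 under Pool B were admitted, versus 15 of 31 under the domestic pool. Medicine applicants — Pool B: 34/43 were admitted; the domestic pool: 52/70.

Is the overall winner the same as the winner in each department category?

Yes

Education: Pool B 26/38 = 68.4%, the domestic pool 17/27 = 63.0% → Pool B
Humanities: Pool B 2/5 = 40.0%, the domestic pool 2/9 = 22.2% → Pool B
Sciences: Pool B 10/18 = 55.6%, the domestic pool 15/31 = 48.4% → Pool B
Medicine: Pool B 34/43 = 79.1%, the domestic pool 52/70 = 74.3% → Pool B
Overall: Pool B 72/104 = 69.2%, the domestic pool 86/137 = 62.8% → Pool B
Pool B wins overall and in every department group — no reversal.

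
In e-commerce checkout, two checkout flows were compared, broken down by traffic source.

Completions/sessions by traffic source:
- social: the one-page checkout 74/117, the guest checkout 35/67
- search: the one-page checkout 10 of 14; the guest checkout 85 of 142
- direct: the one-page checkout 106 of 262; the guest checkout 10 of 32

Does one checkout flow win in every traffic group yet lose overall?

Social: the one-page checkout 74/117 = 63.2%, the guest checkout 35/67 = 52.2% → the one-page checkout
Search: the one-page checkout 10/14 = 71.4%, the guest checkout 85/142 = 59.9% → the one-page checkout
Direct: the one-page checkout 106/262 = 40.5%, the guest checkout 10/32 = 31.2% → the one-page checkout
Overall: the one-page checkout 190/393 = 48.3%, the guest checkout 130/241 = 53.9% → the guest checkout
The one-page checkout wins each traffic group but the guest checkout wins overall — the comparison reverses. The one-page checkout's sessions skew toward direct, which has a lower base rate.

Yes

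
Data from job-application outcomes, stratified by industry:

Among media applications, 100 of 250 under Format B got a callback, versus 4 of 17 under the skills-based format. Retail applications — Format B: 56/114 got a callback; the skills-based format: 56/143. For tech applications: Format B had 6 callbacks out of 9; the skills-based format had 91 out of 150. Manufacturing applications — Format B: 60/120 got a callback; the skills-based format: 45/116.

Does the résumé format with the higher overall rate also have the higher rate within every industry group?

Media: Format B 100/250 = 40.0%, the skills-based format 4/17 = 23.5% → Format B
Retail: Format B 56/114 = 49.1%, the skills-based format 56/143 = 39.2% → Format B
Tech: Format B 6/9 = 66.7%, the skills-based format 91/150 = 60.7% → Format B
Manufacturing: Format B 60/120 = 50.0%, the skills-based format 45/116 = 38.8% → Format B
Overall: Format B 222/493 = 45.0%, the skills-based format 196/426 = 46.0% → the skills-based format
Format B wins each industry group but the skills-based format wins overall — the comparison reverses. Format B's applications skew toward media, which has a lower base rate.

No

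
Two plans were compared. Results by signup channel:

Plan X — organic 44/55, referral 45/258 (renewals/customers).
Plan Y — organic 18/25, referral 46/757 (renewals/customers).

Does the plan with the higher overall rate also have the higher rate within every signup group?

Yes

Organic: Plan X 44/55 = 80.0%, Plan Y 18/25 = 72.0% → Plan X
Referral: Plan X 45/258 = 17.4%, Plan Y 46/757 = 6.1% → Plan X
Overall: Plan X 89/313 = 28.4%, Plan Y 64/782 = 8.2% → Plan X
Plan X wins overall and in every signup group — no reversal.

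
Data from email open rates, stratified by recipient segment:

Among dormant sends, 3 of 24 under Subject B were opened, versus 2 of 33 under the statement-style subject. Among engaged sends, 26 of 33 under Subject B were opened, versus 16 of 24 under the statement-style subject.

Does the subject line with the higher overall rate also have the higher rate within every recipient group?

Yes

Dormant: Subject B 3/24 = 12.5%, the statement-style subject 2/33 = 6.1% → Subject B
Engaged: Subject B 26/33 = 78.8%, the statement-style subject 16/24 = 66.7% → Subject B
Overall: Subject B 29/57 = 50.9%, the statement-style subject 18/57 = 31.6% → Subject B
Subject B wins overall and in every recipient group — no reversal.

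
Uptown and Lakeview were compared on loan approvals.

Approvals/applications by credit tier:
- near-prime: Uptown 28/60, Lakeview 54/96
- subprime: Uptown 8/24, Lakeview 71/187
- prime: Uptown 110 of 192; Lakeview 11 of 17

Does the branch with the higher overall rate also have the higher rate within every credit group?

Near-prime: Uptown 28/60 = 46.7%, Lakeview 54/96 = 56.2% → Lakeview
Subprime: Uptown 8/24 = 33.3%, Lakeview 71/187 = 38.0% → Lakeview
Prime: Uptown 110/192 = 57.3%, Lakeview 11/17 = 64.7% → Lakeview
Overall: Uptown 146/276 = 52.9%, Lakeview 136/300 = 45.3% → Uptown
Lakeview wins each credit group but Uptown wins overall — the comparison reverses. Lakeview's applications skew toward subprime, which has a lower base rate.

No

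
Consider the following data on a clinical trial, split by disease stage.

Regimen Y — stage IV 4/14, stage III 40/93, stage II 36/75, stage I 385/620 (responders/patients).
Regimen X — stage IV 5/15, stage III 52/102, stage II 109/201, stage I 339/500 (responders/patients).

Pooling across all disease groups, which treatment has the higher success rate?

Stage IV: Regimen Y 4/14 = 28.6%, Regimen X 5/15 = 33.3% → Regimen X
Stage III: Regimen Y 40/93 = 43.0%, Regimen X 52/102 = 51.0% → Regimen X
Stage II: Regimen Y 36/75 = 48.0%, Regimen X 109/201 = 54.2% → Regimen X
Stage I: Regimen Y 385/620 = 62.1%, Regimen X 339/500 = 67.8% → Regimen X
Overall: Regimen Y 465/802 = 58.0%, Regimen X 505/818 = 61.7% → Regimen X

Regimen X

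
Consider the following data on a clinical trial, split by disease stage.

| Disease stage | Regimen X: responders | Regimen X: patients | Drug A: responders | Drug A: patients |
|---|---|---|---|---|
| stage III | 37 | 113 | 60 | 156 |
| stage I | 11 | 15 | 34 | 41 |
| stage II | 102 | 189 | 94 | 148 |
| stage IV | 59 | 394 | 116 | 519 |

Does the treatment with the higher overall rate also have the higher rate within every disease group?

Yes

Stage III: Regimen X 37/113 = 32.7%, Drug A 60/156 = 38.5% → Drug A
Stage I: Regimen X 11/15 = 73.3%, Drug A 34/41 = 82.9% → Drug A
Stage II: Regimen X 102/189 = 54.0%, Drug A 94/148 = 63.5% → Drug A
Stage IV: Regimen X 59/394 = 15.0%, Drug A 116/519 = 22.4% → Drug A
Overall: Regimen X 209/711 = 29.4%, Drug A 304/864 = 35.2% → Drug A
Drug A wins overall and in every disease group — no reversal.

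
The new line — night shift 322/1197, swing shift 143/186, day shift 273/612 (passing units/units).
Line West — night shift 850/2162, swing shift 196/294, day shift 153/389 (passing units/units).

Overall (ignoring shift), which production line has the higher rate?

Line West

Night shift: the new line 322/1197 = 26.9%, Line West 850/2162 = 39.3% → Line West
Swing shift: the new line 143/186 = 76.9%, Line West 196/294 = 66.7% → the new line
Day shift: the new line 273/612 = 44.6%, Line West 153/389 = 39.3% → the new line
Overall: the new line 738/1995 = 37.0%, Line West 1199/2845 = 42.1% → Line West
(Neither sweeps every shift group, but Line West has the higher pooled rate.)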